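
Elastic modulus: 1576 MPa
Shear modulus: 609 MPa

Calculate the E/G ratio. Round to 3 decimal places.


E / G = 1576 / 609 = 2.588

2.588


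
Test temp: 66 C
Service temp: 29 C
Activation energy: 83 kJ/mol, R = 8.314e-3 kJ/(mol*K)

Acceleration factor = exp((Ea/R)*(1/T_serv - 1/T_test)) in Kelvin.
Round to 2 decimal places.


AF = exp((83/0.008314)*(1/302.15 - 1/339.15))
= 36.77

36.77


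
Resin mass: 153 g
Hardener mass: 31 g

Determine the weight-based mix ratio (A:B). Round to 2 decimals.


Ratio = 153 / 31 = 4.94

4.94


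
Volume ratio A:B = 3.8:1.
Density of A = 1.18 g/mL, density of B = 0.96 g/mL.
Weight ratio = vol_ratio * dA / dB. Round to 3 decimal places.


Wt ratio = 3.8 * 1.18 / 0.96
= 4.671

4.671


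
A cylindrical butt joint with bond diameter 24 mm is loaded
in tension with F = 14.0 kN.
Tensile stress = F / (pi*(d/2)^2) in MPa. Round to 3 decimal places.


Area = pi * (24/2)^2 = 452.3893 mm^2
Stress = 14.0*1000 / 452.3893
= 30.947 MPa

30.947


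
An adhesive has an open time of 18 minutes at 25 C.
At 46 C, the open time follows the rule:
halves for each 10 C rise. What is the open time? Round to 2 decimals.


Factor = 2^((46-25)/10) = 4.2871
Open time = 18 / 4.2871 = 4.20 min

4.20


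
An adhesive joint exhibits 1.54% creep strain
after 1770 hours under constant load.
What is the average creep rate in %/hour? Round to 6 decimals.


Creep rate = strain / time
= 1.54 / 1770
= 0.000870 %/h

0.000870


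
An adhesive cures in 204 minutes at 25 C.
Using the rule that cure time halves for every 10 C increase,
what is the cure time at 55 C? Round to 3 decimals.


Factor = 2^((55 - 25) / 10) = 8.0000
Cure time = 204 / 8.0000
= 25.500 minutes

25.500


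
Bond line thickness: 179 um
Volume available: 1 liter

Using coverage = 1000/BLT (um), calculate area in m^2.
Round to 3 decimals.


1 L = 1e6 mm^3, thickness = 179 um = 0.179 mm
Area = 1e6 / 0.179 mm^2 = (1e6 / 0.179) / 1e6 m^2 = 1000 / 179 m^2
= 5.587 m^2

5.587


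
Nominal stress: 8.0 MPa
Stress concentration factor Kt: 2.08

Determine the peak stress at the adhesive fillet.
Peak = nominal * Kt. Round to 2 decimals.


Peak stress = 8.0 * 2.08
= 16.64 MPa

16.64


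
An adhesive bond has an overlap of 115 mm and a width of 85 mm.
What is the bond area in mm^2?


Bond area = overlap * width
= 115 * 85
= 9775 mm^2

9775


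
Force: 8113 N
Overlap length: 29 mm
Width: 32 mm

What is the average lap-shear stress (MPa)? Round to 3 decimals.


Average shear stress = F / (overlap * width)
= 8113 / (29 * 32)
= 8.742 MPa

8.742


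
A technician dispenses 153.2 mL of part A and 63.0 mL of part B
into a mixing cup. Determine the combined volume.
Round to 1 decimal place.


Combined volume = 153.2 + 63.0
= 216.2 mL

216.2


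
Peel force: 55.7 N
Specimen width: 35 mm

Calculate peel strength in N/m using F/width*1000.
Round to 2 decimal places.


Peel strength = 55.7 / 35 * 1000 = 1591.43 N/m

1591.43


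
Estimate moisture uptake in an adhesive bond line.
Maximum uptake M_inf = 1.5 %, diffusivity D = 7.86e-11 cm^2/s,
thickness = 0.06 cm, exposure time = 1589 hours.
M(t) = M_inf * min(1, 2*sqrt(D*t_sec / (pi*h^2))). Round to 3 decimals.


Convert time: 1589 h = 5720400 s
ratio = min(1, 2*sqrt(7.86e-11*5720400/(pi*0.06^2)))
= 0.398775
M(t) = 1.5 * 0.398775 = 0.598%

0.598


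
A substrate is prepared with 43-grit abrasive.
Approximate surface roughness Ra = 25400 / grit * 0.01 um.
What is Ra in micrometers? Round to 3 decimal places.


Ra = 25400 / 43 * 0.01 = 5.907 um

5.907


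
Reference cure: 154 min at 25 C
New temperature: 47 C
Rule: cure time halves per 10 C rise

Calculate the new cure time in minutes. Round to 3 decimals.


factor = 2^((47-25)/10) = 4.5948
t_new = 154 / 4.5948 = 33.516 min

33.516


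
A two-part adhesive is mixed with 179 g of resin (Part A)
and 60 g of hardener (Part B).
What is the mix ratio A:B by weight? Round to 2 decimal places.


Mix ratio = mass_A / mass_B
= 179 / 60
= 2.98

2.98


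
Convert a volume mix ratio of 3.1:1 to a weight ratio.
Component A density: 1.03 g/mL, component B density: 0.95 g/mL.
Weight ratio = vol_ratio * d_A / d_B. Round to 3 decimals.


= 3.1 * 1.03 / 0.95 = 3.361

3.361


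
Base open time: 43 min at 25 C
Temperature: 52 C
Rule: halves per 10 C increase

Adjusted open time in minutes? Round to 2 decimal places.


Acceleration = 2^((52-25)/10) = 6.4980
Open time = 43 / 6.4980 = 6.62 min

6.62


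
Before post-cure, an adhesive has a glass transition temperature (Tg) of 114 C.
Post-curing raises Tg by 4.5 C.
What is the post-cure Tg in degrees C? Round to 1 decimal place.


Tg_post = Tg_base + delta_Tg
= 114 + 4.5
= 118.5 C

118.5


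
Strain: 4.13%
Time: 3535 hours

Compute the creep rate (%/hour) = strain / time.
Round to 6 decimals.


Creep rate = 4.13 / 3535
= 0.001168 %/h

0.001168


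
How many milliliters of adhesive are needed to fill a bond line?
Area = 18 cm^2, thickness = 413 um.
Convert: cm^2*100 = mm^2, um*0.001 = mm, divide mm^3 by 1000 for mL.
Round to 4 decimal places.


= (18 * 100) * (413 * 0.001) / 1000
= 0.7434 mL

0.7434


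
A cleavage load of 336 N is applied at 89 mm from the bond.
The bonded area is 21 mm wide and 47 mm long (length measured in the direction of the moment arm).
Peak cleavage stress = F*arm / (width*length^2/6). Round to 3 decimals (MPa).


Moment = 336 * 89 = 29904 N*mm
Section modulus = 21 * 2209 / 6 = 46389 / 6 mm^3
Stress = 29904 / (46389 / 6) = 179424 / 46389
= 3.868 MPa

3.868


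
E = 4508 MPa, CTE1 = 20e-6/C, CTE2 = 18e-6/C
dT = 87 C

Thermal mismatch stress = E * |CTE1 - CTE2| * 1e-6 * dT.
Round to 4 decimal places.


= 4508 * 2e-6 * 87
= 0.7844 MPa

0.7844


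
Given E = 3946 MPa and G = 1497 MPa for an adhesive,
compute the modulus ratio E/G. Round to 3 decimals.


E/G ratio = 3946 / 1497 = 2.636

2.636


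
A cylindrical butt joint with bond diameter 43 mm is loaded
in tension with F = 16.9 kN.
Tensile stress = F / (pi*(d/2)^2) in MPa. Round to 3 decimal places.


Area = pi * (43/2)^2 = 1452.2012 mm^2
Stress = 16.9*1000 / 1452.2012
= 11.638 MPa

11.638


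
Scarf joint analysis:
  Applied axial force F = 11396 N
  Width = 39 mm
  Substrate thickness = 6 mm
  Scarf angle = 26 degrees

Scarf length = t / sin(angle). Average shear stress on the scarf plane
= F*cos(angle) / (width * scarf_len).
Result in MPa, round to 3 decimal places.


Scarf length = 6 / sin(26 deg) = 13.6870 mm
cos(26 deg) = 0.898794
Shear = 11396 * 0.898794 / (39 * 13.6870)
= 19.188 MPa

19.188


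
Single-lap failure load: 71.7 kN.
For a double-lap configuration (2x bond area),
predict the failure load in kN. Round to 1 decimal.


Failure load = 71.7 * 2 = 143.4 kN

143.4


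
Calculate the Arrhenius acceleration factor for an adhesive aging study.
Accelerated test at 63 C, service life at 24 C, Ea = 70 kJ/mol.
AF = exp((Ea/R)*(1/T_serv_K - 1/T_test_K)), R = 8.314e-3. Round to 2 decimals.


T_test = 336.15 K, T_serv = 297.15 K
Ea/R = 70 / 0.008314 = 8419.53
AF = exp(8419.53 * (1/297.15 - 1/336.15))
= 26.77

26.77


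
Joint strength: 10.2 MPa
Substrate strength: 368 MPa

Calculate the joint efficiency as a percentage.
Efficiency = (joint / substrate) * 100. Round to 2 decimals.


Efficiency = (10.2 / 368) * 100 = 2.77%

2.77


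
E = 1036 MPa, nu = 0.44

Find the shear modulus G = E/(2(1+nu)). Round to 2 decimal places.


G = 1036 / (2 * 1.44)
= 359.72 MPa

359.72


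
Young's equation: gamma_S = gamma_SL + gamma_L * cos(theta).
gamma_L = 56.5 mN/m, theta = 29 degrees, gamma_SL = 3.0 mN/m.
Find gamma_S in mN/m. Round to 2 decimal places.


cos(29 deg) = 0.874620
gamma_S = 3.0 + 56.5 * 0.874620
= 52.42 mN/m

52.42


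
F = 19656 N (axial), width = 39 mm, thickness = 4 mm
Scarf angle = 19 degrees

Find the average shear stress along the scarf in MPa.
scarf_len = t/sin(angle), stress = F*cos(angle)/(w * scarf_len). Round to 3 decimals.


scarf_len = 4/sin(19 deg) = 12.2862
cos(19 deg) = 0.945519
stress = 19656*0.945519/(39*12.2862) = 38.787 MPa

38.787


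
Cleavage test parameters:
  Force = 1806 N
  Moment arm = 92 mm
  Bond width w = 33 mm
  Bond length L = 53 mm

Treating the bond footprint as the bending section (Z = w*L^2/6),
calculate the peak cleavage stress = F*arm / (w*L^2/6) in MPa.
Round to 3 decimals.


M = 1806 * 92 = 166152 N*mm
Z = 33 * 53^2 / 6 = 92697 / 6 mm^3
sigma = M / Z = 6 * 166152 / 92697 = 996912 / 92697
= 10.755 MPa

10.755


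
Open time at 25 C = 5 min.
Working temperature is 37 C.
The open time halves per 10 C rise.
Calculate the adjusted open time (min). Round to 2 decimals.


factor = 2^((37 - 25) / 10) = 2.2974
ot = 5 / 2.2974 = 2.18 min

2.18


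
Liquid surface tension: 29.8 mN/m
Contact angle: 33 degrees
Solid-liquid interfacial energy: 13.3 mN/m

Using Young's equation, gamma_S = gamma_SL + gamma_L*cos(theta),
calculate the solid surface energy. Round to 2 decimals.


gamma_S = 13.3 + 29.8 * cos(33)
= 38.29 mN/m

38.29


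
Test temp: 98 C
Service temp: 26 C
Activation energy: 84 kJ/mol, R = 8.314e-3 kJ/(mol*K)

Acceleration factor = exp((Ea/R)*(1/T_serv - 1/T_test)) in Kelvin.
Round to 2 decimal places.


AF = exp((84/0.008314)*(1/299.15 - 1/371.15))
= 700.53

700.53


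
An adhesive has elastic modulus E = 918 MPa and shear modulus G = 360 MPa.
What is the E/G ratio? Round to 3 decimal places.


E/G = 918 / 360 = 2.550

2.550


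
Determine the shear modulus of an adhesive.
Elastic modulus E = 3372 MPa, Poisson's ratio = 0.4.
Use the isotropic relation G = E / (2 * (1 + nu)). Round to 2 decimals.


G = 3372 / (2*(1+0.4)) = 3372 / 2.80
= 1204.29 MPa

1204.29


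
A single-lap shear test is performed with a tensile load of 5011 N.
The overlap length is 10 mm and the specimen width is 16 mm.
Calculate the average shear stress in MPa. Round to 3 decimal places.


Shear stress = F / (overlap * width)
= 5011 / (10 * 16)
= 5011 / 160
= 31.319 MPa

31.319


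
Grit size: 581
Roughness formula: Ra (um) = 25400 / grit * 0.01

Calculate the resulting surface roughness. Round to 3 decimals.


Ra = 25400 / 581 * 0.01
= 0.437 um

0.437


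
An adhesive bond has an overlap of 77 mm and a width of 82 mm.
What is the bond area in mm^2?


Bond area = overlap * width
= 77 * 82
= 6314 mm^2

6314


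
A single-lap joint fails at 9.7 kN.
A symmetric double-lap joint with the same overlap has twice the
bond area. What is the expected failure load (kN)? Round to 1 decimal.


Double-lap load = 2 * 9.7 = 19.4 kN

19.4


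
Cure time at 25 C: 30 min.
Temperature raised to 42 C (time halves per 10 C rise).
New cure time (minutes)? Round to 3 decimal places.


Acceleration factor = 2^(17/10) = 3.2490
New time = 30 / 3.2490 = 9.234 min

9.234


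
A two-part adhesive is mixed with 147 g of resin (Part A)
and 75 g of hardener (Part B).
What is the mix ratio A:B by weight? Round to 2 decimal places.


Mix ratio = mass_A / mass_B
= 147 / 75
= 1.96

1.96


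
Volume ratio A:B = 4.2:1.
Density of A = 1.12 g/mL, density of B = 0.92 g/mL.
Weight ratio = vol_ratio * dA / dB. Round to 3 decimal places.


Wt ratio = 4.2 * 1.12 / 0.92
= 5.113

5.113


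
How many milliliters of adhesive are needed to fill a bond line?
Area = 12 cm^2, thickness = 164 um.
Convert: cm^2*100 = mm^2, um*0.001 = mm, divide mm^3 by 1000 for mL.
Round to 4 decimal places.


= (12 * 100) * (164 * 0.001) / 1000
= 0.1968 mL

0.1968


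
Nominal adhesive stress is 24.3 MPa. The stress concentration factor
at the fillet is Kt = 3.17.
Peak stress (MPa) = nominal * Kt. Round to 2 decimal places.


Peak = 24.3 * 3.17 = 77.03 MPa

77.03


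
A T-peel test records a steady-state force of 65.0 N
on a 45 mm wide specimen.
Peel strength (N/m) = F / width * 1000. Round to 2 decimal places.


Peel strength = 65.0 / 45 * 1000
= 1444.44 N/m

1444.44


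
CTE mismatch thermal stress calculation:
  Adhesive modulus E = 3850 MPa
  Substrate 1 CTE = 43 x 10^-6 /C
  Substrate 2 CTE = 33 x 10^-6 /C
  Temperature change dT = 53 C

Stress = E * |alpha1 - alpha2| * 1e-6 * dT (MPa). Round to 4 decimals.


delta_alpha = |43 - 33| = 10 x 10^-6/C
Stress = 3850 * 10e-6 * 53
= 2.0405 MPa

2.0405


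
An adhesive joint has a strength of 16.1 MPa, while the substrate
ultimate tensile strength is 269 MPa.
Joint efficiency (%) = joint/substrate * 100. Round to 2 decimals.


Efficiency = 16.1 / 269 * 100
= 5.99%

5.99


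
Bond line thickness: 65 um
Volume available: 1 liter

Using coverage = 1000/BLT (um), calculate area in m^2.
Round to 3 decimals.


1 L = 1e6 mm^3, thickness = 65 um = 0.065 mm
Area = 1e6 / 0.065 mm^2 = (1e6 / 0.065) / 1e6 m^2 = 1000 / 65 m^2
= 15.385 m^2

15.385


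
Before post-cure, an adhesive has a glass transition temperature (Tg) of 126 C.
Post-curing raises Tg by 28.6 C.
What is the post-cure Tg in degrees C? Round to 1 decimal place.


Tg_post = Tg_base + delta_Tg
= 126 + 28.6
= 154.6 C

154.6


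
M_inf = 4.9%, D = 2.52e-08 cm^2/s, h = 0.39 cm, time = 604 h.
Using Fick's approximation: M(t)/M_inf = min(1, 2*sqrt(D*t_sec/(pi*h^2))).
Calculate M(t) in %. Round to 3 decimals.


t = 2174400 s
ratio = min(1, 2*sqrt(2.52e-08*2174400/(pi*0.1521)))
= 0.677268
M(t) = 4.9 * 0.677268 = 3.319%

3.319


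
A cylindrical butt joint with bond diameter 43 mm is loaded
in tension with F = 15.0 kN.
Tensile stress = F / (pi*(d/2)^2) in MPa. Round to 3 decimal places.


Area = pi * (43/2)^2 = 1452.2012 mm^2
Stress = 15.0*1000 / 1452.2012
= 10.329 MPa

10.329


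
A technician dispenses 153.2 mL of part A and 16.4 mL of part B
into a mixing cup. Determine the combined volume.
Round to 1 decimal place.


Combined volume = 153.2 + 16.4
= 169.6 mL

169.6


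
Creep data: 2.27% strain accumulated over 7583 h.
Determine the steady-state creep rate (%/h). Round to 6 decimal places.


Rate = 2.27 / 7583 = 0.000299 %/h

0.000299


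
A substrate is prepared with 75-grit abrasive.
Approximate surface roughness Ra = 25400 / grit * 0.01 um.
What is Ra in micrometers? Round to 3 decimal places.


Ra = 25400 / 75 * 0.01 = 3.387 um

3.387


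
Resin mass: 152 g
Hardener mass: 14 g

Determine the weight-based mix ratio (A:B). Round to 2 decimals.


Ratio = 152 / 14 = 10.86

10.86


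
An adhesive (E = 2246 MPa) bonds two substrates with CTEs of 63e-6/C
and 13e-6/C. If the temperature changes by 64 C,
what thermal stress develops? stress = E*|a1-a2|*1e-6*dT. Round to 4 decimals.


Stress = 2246 * |63 - 13| * 1e-6 * 64
= 7.1872 MPa

7.1872


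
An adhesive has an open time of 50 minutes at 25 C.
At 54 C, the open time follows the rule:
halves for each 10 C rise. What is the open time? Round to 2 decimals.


Factor = 2^((54-25)/10) = 7.4643
Open time = 50 / 7.4643 = 6.70 min

6.70


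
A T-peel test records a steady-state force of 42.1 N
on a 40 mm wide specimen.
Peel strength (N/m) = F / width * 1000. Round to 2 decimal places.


Peel strength = 42.1 / 40 * 1000
= 1052.50 N/m

1052.50


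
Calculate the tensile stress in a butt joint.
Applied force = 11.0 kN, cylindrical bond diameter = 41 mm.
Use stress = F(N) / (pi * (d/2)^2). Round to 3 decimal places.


A = pi * 20.5^2 = 1320.2543 mm^2
sigma = 11000.0 / 1320.2543 = 8.332 MPa

8.332


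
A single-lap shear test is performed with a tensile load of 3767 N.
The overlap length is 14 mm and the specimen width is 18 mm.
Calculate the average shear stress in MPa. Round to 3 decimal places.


Shear stress = F / (overlap * width)
= 3767 / (14 * 18)
= 3767 / 252
= 14.948 MPa

14.948


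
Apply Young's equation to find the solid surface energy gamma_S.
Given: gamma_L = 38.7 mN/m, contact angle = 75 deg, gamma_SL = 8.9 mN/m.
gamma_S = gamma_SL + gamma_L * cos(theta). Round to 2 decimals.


theta_rad = 75 * pi/180 = 1.308997
gamma_S = 8.9 + 38.7 * cos(1.308997)
= 18.92 mN/m

18.92


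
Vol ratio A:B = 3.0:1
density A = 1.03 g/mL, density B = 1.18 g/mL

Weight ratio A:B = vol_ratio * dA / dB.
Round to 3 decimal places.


Weight ratio = 3.0 * 1.03 / 1.18
= 2.619

2.619


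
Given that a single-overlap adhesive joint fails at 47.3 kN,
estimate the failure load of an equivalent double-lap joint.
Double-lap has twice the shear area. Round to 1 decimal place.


Double-lap factor = 2
Expected load = 47.3 * 2 = 94.6 kN

94.6


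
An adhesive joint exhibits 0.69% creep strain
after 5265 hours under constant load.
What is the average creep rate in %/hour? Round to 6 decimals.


Creep rate = strain / time
= 0.69 / 5265
= 0.000131 %/h

0.000131


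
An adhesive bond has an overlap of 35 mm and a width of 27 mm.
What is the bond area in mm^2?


Bond area = overlap * width
= 35 * 27
= 945 mm^2

945


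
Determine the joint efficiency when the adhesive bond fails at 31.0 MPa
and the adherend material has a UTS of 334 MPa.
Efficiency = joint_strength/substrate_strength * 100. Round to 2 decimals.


Joint efficiency = 31.0 / 334 * 100
= 9.28%

9.28


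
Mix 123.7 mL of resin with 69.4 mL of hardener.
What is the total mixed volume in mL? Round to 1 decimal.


Total = 123.7 + 69.4 = 193.1 mL

193.1


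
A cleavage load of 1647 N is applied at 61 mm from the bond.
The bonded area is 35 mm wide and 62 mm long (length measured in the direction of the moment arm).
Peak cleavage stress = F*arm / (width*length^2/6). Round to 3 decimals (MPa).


Moment = 1647 * 61 = 100467 N*mm
Section modulus = 35 * 3844 / 6 = 134540 / 6 mm^3
Stress = 100467 / (134540 / 6) = 602802 / 134540
= 4.480 MPa

4.480


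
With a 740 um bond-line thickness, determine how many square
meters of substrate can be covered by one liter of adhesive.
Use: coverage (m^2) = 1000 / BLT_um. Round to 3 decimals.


Coverage = 1000 / 740 = 1.351 m^2

1.351


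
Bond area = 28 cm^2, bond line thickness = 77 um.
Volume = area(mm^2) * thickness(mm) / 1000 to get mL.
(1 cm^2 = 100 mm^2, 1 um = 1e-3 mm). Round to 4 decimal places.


area_mm2 = 28 * 100 = 2800
blt_mm = 77 * 1e-3 = 0.077
vol_mm3 = 2800 * 0.077 = 215.6
vol_mL = 215.6 / 1000 = 0.2156 mL

0.2156


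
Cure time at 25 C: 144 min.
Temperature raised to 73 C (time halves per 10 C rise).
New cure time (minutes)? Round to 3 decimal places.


Acceleration factor = 2^(48/10) = 27.8576
New time = 144 / 27.8576 = 5.169 min

5.169


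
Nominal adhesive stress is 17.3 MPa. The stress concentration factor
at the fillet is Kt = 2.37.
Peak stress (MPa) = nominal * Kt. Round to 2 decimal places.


Peak = 17.3 * 2.37 = 41.00 MPa

41.00


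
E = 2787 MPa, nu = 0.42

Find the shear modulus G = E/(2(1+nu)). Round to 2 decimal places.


G = 2787 / (2 * 1.42)
= 981.34 MPa

981.34


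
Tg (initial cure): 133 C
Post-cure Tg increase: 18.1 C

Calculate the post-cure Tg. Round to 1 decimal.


Post-cure Tg = 133 + 18.1 = 151.1 C

151.1


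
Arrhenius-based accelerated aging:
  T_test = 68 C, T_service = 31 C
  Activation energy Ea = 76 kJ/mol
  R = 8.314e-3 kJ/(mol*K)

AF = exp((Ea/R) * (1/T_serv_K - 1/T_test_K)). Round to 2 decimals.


T_test_K = 341.15, T_serv_K = 304.15
AF = exp((76/8.314e-3) * (1/304.15 - 1/341.15))
= 26.04

26.04


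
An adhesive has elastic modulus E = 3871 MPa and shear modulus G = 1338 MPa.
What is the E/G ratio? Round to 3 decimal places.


E/G = 3871 / 1338 = 2.893

2.893


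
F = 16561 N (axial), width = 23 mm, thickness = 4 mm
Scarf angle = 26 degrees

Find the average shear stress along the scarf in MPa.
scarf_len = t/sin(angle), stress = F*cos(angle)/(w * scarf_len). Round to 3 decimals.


scarf_len = 4/sin(26 deg) = 9.1247
cos(26 deg) = 0.898794
stress = 16561*0.898794/(23*9.1247) = 70.925 MPa

70.925


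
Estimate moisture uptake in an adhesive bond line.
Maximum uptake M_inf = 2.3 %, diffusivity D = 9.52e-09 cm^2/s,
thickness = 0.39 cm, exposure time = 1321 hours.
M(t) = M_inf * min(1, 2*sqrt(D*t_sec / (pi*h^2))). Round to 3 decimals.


Convert time: 1321 h = 4755600 s
ratio = min(1, 2*sqrt(9.52e-09*4755600/(pi*0.39^2)))
= 0.615618
M(t) = 2.3 * 0.615618 = 1.416%

1.416


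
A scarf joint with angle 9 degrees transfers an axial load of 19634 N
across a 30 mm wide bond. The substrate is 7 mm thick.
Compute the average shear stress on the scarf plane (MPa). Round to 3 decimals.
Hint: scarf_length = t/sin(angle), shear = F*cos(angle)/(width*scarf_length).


scarf_length = 7 / sin(9 deg) = 44.7472 mm
cos(9 deg) = 0.987688
shear stress = 19634 * 0.987688 / (30 * 44.7472)
= 14.446 MPa

14.446


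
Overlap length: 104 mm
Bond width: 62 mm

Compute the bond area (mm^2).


Bond area = 104 * 62 = 6448 mm^2

6448


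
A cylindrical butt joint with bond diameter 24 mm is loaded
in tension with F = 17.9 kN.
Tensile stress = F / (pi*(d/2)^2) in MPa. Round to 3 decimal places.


Area = pi * (24/2)^2 = 452.3893 mm^2
Stress = 17.9*1000 / 452.3893
= 39.568 MPa

39.568


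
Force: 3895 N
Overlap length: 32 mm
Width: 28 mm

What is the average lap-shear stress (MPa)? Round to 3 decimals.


Average shear stress = F / (overlap * width)
= 3895 / (32 * 28)
= 4.347 MPa

4.347


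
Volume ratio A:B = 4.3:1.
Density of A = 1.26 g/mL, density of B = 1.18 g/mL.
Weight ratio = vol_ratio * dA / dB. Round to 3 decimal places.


Wt ratio = 4.3 * 1.26 / 1.18
= 4.592

4.592


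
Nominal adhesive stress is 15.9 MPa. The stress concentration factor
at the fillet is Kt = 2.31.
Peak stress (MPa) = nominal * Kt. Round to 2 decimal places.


Peak = 15.9 * 2.31 = 36.73 MPa

36.73


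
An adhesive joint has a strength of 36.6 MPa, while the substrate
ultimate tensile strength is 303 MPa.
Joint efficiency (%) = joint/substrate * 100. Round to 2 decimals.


Efficiency = 36.6 / 303 * 100
= 12.08%

12.08


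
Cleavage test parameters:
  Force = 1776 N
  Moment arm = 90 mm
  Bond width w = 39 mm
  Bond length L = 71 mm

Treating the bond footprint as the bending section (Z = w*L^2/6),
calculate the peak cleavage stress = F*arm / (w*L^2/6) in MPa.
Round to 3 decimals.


M = 1776 * 90 = 159840 N*mm
Z = 39 * 71^2 / 6 = 196599 / 6 mm^3
sigma = M / Z = 6 * 159840 / 196599 = 959040 / 196599
= 4.878 MPa

4.878


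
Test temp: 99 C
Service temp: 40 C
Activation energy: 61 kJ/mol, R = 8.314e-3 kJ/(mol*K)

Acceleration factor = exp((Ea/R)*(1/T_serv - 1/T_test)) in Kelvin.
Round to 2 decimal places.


AF = exp((61/0.008314)*(1/313.15 - 1/372.15))
= 41.04

41.04


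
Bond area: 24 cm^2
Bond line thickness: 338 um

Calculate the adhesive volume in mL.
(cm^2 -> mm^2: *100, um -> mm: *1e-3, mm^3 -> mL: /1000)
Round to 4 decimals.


V = 24*100 * 338*1e-3 / 1000
= 0.8112 mL

0.8112


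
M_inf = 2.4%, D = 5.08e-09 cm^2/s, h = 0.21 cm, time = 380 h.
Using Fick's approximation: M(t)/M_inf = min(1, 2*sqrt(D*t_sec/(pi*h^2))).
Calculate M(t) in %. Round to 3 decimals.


t = 1368000 s
ratio = min(1, 2*sqrt(5.08e-09*1368000/(pi*0.0441)))
= 0.447931
M(t) = 2.4 * 0.447931 = 1.075%

1.075


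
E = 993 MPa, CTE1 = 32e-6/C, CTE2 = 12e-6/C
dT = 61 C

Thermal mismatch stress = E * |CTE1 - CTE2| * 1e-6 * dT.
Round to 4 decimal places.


= 993 * 20e-6 * 61
= 1.2115 MPa

1.2115


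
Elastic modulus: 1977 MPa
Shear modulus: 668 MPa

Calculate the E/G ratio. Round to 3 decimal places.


E / G = 1977 / 668 = 2.960

2.960


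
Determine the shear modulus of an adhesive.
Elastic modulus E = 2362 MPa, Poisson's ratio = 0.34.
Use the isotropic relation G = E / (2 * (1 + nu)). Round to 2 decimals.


G = 2362 / (2*(1+0.34)) = 2362 / 2.68
= 881.34 MPa

881.34


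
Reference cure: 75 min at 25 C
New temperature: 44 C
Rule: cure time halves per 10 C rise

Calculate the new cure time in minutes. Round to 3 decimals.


factor = 2^((44-25)/10) = 3.7321
t_new = 75 / 3.7321 = 20.096 min

20.096


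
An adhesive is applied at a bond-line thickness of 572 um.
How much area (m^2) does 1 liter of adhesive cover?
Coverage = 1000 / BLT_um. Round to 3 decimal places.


Coverage = 1000 / 572 = 1.748 m^2

1.748


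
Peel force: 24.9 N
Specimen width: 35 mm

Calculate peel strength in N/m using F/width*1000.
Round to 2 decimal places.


Peel strength = 24.9 / 35 * 1000 = 711.43 N/m

711.43


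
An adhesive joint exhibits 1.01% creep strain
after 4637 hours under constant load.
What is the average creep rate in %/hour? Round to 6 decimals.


Creep rate = strain / time
= 1.01 / 4637
= 0.000218 %/h

0.000218


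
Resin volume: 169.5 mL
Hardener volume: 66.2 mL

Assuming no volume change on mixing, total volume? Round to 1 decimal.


V_total = 169.5 + 66.2 = 235.7 mL

235.7


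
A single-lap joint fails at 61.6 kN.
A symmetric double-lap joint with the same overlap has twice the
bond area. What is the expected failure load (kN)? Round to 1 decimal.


Double-lap load = 2 * 61.6 = 123.2 kN

123.2


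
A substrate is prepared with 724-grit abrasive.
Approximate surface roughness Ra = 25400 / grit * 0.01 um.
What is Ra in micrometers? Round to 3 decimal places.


Ra = 25400 / 724 * 0.01 = 0.351 um

0.351


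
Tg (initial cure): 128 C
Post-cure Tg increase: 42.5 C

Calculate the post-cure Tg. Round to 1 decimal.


Post-cure Tg = 128 + 42.5 = 170.5 C

170.5


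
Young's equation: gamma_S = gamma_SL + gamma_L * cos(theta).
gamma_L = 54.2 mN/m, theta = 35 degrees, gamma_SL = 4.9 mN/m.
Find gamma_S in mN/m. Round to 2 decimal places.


cos(35 deg) = 0.819152
gamma_S = 4.9 + 54.2 * 0.819152
= 49.30 mN/m

49.30


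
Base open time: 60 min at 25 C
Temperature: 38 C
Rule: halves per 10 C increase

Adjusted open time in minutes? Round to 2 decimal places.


Acceleration = 2^((38-25)/10) = 2.4623
Open time = 60 / 2.4623 = 24.37 min

24.37


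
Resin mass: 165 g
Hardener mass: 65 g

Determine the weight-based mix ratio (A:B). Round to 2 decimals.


Ratio = 165 / 65 = 2.54

2.54


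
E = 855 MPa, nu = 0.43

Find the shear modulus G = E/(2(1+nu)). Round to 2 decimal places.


G = 855 / (2 * 1.43)
= 298.95 MPa

298.95


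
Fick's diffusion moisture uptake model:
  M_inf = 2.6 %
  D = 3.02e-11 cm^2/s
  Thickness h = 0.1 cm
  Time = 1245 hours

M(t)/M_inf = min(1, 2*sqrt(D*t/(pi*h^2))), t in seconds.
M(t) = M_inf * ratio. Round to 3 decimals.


t_sec = 1245 * 3600 = 4482000
ratio = 2*sqrt(3.02e-11*4482000/(pi*0.1^2))
= min(1, 0.131279)
= 0.131279
M(t) = 2.6 * 0.131279 = 0.341 %

0.341


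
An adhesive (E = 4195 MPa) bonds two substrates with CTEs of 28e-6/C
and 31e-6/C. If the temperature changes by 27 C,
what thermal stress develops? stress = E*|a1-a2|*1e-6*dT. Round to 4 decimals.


Stress = 4195 * |28 - 31| * 1e-6 * 27
= 0.3398 MPa

0.3398


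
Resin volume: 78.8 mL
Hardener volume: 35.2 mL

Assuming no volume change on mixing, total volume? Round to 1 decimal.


V_total = 78.8 + 35.2 = 114.0 mL

114.0


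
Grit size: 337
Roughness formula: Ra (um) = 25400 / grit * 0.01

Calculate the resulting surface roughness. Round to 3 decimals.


Ra = 25400 / 337 * 0.01
= 0.754 um

0.754


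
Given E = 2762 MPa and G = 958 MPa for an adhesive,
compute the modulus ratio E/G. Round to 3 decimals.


E/G ratio = 2762 / 958 = 2.883

2.883


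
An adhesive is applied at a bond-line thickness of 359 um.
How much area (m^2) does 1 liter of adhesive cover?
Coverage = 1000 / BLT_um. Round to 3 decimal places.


Coverage = 1000 / 359 = 2.786 m^2

2.786


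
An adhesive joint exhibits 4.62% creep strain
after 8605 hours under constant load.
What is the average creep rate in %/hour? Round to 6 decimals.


Creep rate = strain / time
= 4.62 / 8605
= 0.000537 %/h

0.000537


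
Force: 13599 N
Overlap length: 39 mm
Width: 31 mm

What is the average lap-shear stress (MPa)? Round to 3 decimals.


Average shear stress = F / (overlap * width)
= 13599 / (39 * 31)
= 11.248 MPa

11.248


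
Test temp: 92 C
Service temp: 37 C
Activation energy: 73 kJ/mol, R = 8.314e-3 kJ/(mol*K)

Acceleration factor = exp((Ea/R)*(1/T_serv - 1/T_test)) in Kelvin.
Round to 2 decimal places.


AF = exp((73/0.008314)*(1/310.15 - 1/365.15))
= 71.10

71.10


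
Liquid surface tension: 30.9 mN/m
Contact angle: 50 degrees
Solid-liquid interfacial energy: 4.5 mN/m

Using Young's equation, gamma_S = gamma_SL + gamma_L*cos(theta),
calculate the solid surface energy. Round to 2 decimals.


gamma_S = 4.5 + 30.9 * cos(50)
= 24.36 mN/m

24.36


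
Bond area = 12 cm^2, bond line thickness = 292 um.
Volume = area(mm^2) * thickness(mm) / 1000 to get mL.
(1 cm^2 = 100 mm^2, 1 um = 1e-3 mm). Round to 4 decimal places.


area_mm2 = 12 * 100 = 1200
blt_mm = 292 * 1e-3 = 0.292
vol_mm3 = 1200 * 0.292 = 350.4
vol_mL = 350.4 / 1000 = 0.3504 mL

0.3504


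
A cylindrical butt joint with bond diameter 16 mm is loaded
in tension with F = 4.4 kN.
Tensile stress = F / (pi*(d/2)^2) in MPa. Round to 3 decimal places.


Area = pi * (16/2)^2 = 201.0619 mm^2
Stress = 4.4*1000 / 201.0619
= 21.884 MPa

21.884


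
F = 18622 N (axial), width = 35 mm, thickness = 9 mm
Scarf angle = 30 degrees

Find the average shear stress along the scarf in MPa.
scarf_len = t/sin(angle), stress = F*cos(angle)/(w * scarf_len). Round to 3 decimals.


scarf_len = 9/sin(30 deg) = 18.0000
cos(30 deg) = 0.866025
stress = 18622*0.866025/(35*18.0000) = 25.599 MPa

25.599


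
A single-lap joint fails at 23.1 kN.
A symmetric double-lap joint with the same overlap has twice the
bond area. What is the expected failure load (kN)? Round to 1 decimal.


Double-lap load = 2 * 23.1 = 46.2 kN

46.2


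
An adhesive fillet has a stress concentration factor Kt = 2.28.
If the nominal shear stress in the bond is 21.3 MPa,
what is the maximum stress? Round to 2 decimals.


Max stress = 21.3 * 2.28 = 48.56 MPa

48.56


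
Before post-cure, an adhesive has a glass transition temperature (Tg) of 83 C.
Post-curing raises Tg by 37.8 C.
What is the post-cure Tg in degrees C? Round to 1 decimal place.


Tg_post = Tg_base + delta_Tg
= 83 + 37.8
= 120.8 C

120.8


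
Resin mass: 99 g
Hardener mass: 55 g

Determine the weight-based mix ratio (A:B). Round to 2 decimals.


Ratio = 99 / 55 = 1.80

1.80


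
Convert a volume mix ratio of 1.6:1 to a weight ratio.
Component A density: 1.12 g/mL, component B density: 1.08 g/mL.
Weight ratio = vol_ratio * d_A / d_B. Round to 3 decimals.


= 1.6 * 1.12 / 1.08 = 1.659

1.659


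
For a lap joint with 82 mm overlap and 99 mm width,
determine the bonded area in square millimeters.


Area = 82 * 99 = 8118 mm^2

8118


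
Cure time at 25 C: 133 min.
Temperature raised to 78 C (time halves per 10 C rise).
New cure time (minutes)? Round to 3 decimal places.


Acceleration factor = 2^(53/10) = 39.3966
New time = 133 / 39.3966 = 3.376 min

3.376


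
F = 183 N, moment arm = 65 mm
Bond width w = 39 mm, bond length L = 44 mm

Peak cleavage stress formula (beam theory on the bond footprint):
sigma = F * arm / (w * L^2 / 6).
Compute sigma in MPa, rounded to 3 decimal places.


sigma = (183 * 65) / (39 * 1936 / 6)
= 11895 * 6 / 75504
= 71370 / 75504
= 0.945 MPa

0.945


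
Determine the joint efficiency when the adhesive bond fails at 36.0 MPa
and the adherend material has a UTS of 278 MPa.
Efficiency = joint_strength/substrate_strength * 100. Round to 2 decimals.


Joint efficiency = 36.0 / 278 * 100
= 12.95%

12.95


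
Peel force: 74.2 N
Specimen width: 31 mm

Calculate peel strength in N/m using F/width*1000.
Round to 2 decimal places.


Peel strength = 74.2 / 31 * 1000 = 2393.55 N/m

2393.55


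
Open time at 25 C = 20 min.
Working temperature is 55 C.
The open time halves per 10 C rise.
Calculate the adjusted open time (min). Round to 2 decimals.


factor = 2^((55 - 25) / 10) = 8.0000
ot = 20 / 8.0000 = 2.50 min

2.50


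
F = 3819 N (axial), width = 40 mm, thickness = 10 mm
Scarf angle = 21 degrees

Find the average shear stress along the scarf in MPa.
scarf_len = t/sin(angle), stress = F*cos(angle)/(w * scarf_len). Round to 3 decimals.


scarf_len = 10/sin(21 deg) = 27.9043
cos(21 deg) = 0.933580
stress = 3819*0.933580/(40*27.9043) = 3.194 MPa

3.194


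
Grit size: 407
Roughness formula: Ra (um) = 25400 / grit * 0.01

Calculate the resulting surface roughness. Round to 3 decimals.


Ra = 25400 / 407 * 0.01
= 0.624 um

0.624


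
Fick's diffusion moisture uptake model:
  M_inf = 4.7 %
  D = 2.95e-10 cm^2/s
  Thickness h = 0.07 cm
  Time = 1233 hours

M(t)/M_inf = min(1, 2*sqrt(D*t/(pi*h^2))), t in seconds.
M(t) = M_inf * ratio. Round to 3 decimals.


t_sec = 1233 * 3600 = 4438800
ratio = 2*sqrt(2.95e-10*4438800/(pi*0.07^2))
= min(1, 0.583312)
= 0.583312
M(t) = 4.7 * 0.583312 = 2.742 %

2.742


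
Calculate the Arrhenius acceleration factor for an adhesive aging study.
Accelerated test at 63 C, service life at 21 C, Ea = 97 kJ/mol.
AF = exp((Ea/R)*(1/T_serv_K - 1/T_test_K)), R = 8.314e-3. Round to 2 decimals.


T_test = 336.15 K, T_serv = 294.15 K
Ea/R = 97 / 0.008314 = 11667.07
AF = exp(11667.07 * (1/294.15 - 1/336.15))
= 141.99

141.99


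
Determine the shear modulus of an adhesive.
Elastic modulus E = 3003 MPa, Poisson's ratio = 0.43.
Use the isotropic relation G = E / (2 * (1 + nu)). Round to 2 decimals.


G = 3003 / (2*(1+0.43)) = 3003 / 2.86
= 1050.00 MPa

1050.00


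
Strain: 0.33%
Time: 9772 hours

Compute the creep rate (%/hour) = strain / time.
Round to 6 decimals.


Creep rate = 0.33 / 9772
= 0.000034 %/h

0.000034


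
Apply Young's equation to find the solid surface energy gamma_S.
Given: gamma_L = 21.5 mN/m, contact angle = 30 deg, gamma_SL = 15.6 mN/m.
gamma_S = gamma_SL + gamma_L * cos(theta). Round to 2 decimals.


theta_rad = 30 * pi/180 = 0.523599
gamma_S = 15.6 + 21.5 * cos(0.523599)
= 34.22 mN/m

34.22


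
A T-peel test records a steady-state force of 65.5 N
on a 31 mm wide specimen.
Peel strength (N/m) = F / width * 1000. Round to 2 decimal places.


Peel strength = 65.5 / 31 * 1000
= 2112.90 N/m

2112.90


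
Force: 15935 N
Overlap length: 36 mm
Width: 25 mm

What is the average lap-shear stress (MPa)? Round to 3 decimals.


Average shear stress = F / (overlap * width)
= 15935 / (36 * 25)
= 17.706 MPa

17.706


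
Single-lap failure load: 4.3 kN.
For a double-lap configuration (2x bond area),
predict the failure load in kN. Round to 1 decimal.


Failure load = 4.3 * 2 = 8.6 kN

8.6


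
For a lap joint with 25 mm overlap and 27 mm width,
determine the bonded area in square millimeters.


Area = 25 * 27 = 675 mm^2

675


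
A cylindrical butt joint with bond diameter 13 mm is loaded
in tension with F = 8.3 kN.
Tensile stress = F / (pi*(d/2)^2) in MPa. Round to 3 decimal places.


Area = pi * (13/2)^2 = 132.7323 mm^2
Stress = 8.3*1000 / 132.7323
= 62.532 MPa

62.532


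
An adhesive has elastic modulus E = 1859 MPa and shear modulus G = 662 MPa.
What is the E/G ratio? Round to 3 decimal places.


E/G = 1859 / 662 = 2.808

2.808


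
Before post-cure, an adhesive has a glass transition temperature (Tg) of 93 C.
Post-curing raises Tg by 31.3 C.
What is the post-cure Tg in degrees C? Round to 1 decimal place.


Tg_post = Tg_base + delta_Tg
= 93 + 31.3
= 124.3 C

124.3


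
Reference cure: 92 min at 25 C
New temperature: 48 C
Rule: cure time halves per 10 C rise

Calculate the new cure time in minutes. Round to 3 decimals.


factor = 2^((48-25)/10) = 4.9246
t_new = 92 / 4.9246 = 18.682 min

18.682


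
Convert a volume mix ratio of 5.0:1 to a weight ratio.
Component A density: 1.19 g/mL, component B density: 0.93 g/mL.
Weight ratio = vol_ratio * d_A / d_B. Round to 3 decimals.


= 5.0 * 1.19 / 0.93 = 6.398

6.398


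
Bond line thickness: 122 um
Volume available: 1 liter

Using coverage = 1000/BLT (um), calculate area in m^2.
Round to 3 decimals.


1 L = 1e6 mm^3, thickness = 122 um = 0.122 mm
Area = 1e6 / 0.122 mm^2 = (1e6 / 0.122) / 1e6 m^2 = 1000 / 122 m^2
= 8.197 m^2

8.197


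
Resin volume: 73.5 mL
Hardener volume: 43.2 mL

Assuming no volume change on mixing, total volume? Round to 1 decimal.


V_total = 73.5 + 43.2 = 116.7 mL

116.7


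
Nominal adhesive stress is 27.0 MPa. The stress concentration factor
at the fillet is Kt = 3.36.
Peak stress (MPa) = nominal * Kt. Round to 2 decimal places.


Peak = 27.0 * 3.36 = 90.72 MPa

90.72


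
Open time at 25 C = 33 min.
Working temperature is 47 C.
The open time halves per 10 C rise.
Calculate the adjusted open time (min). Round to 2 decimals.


factor = 2^((47 - 25) / 10) = 4.5948
ot = 33 / 4.5948 = 7.18 min

7.18


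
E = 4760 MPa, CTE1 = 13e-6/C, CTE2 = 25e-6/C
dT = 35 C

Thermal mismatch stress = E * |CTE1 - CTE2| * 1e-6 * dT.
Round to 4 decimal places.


= 4760 * 12e-6 * 35
= 1.9992 MPa

1.9992


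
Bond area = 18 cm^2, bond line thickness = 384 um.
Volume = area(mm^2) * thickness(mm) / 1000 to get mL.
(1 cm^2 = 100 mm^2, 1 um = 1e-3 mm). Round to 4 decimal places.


area_mm2 = 18 * 100 = 1800
blt_mm = 384 * 1e-3 = 0.384
vol_mm3 = 1800 * 0.384 = 691.2
vol_mL = 691.2 / 1000 = 0.6912 mL

0.6912


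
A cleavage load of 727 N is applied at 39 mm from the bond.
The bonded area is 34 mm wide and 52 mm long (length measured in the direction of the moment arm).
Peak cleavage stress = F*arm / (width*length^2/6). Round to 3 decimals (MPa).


Moment = 727 * 39 = 28353 N*mm
Section modulus = 34 * 2704 / 6 = 91936 / 6 mm^3
Stress = 28353 / (91936 / 6) = 170118 / 91936
= 1.850 MPa

1.850


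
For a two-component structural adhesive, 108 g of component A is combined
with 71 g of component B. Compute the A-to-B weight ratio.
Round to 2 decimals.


Weight ratio A:B = 108 / 71
= 1.52

1.52


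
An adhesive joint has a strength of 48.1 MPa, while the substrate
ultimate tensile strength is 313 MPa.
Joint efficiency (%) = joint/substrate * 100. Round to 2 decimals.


Efficiency = 48.1 / 313 * 100
= 15.37%

15.37


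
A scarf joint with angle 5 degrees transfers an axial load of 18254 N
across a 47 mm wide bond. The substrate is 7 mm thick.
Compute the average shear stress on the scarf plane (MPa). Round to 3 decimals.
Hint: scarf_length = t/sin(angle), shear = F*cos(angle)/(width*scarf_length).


scarf_length = 7 / sin(5 deg) = 80.3160 mm
cos(5 deg) = 0.996195
shear stress = 18254 * 0.996195 / (47 * 80.3160)
= 4.817 MPa

4.817


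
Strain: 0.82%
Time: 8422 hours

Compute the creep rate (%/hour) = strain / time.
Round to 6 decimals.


Creep rate = 0.82 / 8422
= 0.000097 %/h

0.000097


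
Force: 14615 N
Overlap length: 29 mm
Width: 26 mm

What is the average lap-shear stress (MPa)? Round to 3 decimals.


Average shear stress = F / (overlap * width)
= 14615 / (29 * 26)
= 19.383 MPa

19.383


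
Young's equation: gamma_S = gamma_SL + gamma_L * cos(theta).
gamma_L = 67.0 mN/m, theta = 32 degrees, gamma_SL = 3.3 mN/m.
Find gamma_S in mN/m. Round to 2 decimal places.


cos(32 deg) = 0.848048
gamma_S = 3.3 + 67.0 * 0.848048
= 60.12 mN/m

60.12


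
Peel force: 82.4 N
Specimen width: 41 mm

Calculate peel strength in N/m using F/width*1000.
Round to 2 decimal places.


Peel strength = 82.4 / 41 * 1000 = 2009.76 N/m

2009.76


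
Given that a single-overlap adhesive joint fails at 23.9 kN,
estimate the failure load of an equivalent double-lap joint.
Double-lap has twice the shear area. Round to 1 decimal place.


Double-lap factor = 2
Expected load = 23.9 * 2 = 47.8 kN

47.8


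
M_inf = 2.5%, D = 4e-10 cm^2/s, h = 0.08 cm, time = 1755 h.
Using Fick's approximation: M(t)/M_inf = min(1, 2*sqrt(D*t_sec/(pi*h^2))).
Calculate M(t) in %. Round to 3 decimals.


t = 6318000 s
ratio = min(1, 2*sqrt(4e-10*6318000/(pi*0.0064)))
= 0.709063
M(t) = 2.5 * 0.709063 = 1.773%

1.773


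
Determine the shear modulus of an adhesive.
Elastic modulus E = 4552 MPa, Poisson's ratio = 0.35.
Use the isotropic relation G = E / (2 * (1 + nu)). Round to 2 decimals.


G = 4552 / (2*(1+0.35)) = 4552 / 2.70
= 1685.93 MPa

1685.93
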